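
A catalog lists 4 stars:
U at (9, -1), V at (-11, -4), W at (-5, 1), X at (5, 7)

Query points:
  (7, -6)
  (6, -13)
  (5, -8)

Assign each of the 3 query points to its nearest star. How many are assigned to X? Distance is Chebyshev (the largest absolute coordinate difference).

(7, -6) — d to each: U:5, V:18, W:12, X:13 → nearest is U
(6, -13) — d to each: U:12, V:17, W:14, X:20 → nearest is U
(5, -8) — d to each: U:7, V:16, W:10, X:15 → nearest is U
0 of the 3 points have X as nearest.

0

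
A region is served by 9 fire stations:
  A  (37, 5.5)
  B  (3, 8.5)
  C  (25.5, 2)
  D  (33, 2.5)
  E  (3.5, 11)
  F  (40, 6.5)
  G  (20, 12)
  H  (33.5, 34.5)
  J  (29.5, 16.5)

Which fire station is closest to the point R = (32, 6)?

D

Since √ is increasing, it suffices to compare squared distances:
|RA|² = (32−37)² + (6−5.5)² = 25 + 0.25 = 25.25
|RB|² = (32−3)² + (6−8.5)² = 841 + 6.25 = 847.25
|RC|² = (32−25.5)² + (6−2)² = 42.25 + 16 = 58.25
|RD|² = (32−33)² + (6−2.5)² = 1 + 12.25 = 13.25
|RE|² = (32−3.5)² + (6−11)² = 812.25 + 25 = 837.25
|RF|² = (32−40)² + (6−6.5)² = 64 + 0.25 = 64.25
|RG|² = (32−20)² + (6−12)² = 144 + 36 = 180
|RH|² = (32−33.5)² + (6−34.5)² = 2.25 + 812.25 = 814.5
|RJ|² = (32−29.5)² + (6−16.5)² = 6.25 + 110.25 = 116.5
The smallest is to D, so R lies in the Voronoi region of D.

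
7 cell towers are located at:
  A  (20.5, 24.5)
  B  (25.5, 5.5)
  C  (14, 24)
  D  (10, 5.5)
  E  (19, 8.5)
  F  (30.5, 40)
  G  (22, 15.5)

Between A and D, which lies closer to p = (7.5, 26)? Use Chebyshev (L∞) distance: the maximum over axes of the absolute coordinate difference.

A

d(p,A) = max(13, 1.5) = 13
d(p,D) = max(2.5, 20.5) = 20.5
13 < 20.5, so A is closer.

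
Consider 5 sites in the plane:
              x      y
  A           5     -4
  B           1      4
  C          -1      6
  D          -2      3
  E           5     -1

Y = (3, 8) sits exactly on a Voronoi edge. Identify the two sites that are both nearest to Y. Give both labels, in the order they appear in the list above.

B and C

Squared distances from Y to each site:
|YA|² = (3−5)² + (8−(-4))² = 4 + 144 = 148
|YB|² = (3−1)² + (8−4)² = 4 + 16 = 20
|YC|² = (3−(-1))² + (8−6)² = 16 + 4 = 20
|YD|² = (3−(-2))² + (8−3)² = 25 + 25 = 50
|YE|² = (3−5)² + (8−(-1))² = 4 + 81 = 85
Y is equidistant from B and C (both at squared distance 20), and every other site is strictly farther — so Y lies on the B–C Voronoi edge.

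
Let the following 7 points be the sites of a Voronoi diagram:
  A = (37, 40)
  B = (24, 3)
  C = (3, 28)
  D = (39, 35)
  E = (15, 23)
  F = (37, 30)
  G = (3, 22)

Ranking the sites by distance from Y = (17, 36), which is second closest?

Since √ is increasing, it suffices to compare squared distances:
|YA|² = 400 + 16 = 416
|YB|² = 49 + 1089 = 1138
|YC|² = 196 + 64 = 260
|YD|² = 484 + 1 = 485
|YE|² = 4 + 169 = 173
|YF|² = 400 + 36 = 436
|YG|² = 196 + 196 = 392
Sorted ascending: E, C, G, … — the second-nearest is C.

C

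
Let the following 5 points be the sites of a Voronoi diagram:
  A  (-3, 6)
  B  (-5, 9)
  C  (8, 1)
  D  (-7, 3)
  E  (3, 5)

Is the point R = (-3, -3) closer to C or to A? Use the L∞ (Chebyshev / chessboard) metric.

d(R,C) = max(11, 4) = 11
d(R,A) = max(0, 9) = 9
11 > 9, so A is closer.

A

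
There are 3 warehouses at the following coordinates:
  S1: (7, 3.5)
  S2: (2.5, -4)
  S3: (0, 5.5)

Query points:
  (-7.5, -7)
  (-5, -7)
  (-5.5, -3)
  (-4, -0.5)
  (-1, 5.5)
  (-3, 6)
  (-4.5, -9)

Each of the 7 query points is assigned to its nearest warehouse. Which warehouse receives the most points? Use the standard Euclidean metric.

S2

(-7.5, -7) — d² to each: S1:320.5, S2:109, S3:212.5 → nearest is S2
(-5, -7) — d² to each: S1:254.25, S2:65.25, S3:181.25 → nearest is S2
(-5.5, -3) — d² to each: S1:198.5, S2:65, S3:102.5 → nearest is S2
(-4, -0.5) — d² to each: S1:137, S2:54.5, S3:52 → nearest is S3
(-1, 5.5) — d² to each: S1:68, S2:102.5, S3:1 → nearest is S3
(-3, 6) — d² to each: S1:106.25, S2:130.25, S3:9.25 → nearest is S3
(-4.5, -9) — d² to each: S1:288.5, S2:74, S3:230.5 → nearest is S2
Tally — S2:4, S3:3. S2 captures the most (4).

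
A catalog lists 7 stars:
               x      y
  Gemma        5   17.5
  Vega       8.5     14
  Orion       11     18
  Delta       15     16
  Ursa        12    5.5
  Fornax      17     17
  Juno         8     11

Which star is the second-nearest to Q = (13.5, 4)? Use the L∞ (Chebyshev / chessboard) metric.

d(Q, Gemma) = max(8.5, 13.5) = 13.5
d(Q, Vega) = max(5, 10) = 10
d(Q, Orion) = max(2.5, 14) = 14
d(Q, Delta) = max(1.5, 12) = 12
d(Q, Ursa) = max(1.5, 1.5) = 1.5
d(Q, Fornax) = max(3.5, 13) = 13
d(Q, Juno) = max(5.5, 7) = 7
Sorted ascending: Ursa, Juno, Vega, … — the second-nearest is Juno.

Juno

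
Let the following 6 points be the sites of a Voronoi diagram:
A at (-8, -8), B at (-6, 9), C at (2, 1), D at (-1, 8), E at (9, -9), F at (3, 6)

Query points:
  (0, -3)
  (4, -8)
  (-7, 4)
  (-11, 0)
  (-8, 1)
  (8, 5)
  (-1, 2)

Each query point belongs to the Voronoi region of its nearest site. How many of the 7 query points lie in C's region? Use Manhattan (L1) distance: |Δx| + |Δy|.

2

(0, -3) — d to each: A:13, B:18, C:6, D:12, E:15, F:12 → nearest is C
(4, -8) — d to each: A:12, B:27, C:11, D:21, E:6, F:15 → nearest is E
(-7, 4) — d to each: A:13, B:6, C:12, D:10, E:29, F:12 → nearest is B
(-11, 0) — d to each: A:11, B:14, C:14, D:18, E:29, F:20 → nearest is A
(-8, 1) — d to each: A:9, B:10, C:10, D:14, E:27, F:16 → nearest is A
(8, 5) — d to each: A:29, B:18, C:10, D:12, E:15, F:6 → nearest is F
(-1, 2) — d to each: A:17, B:12, C:4, D:6, E:21, F:8 → nearest is C
2 of the 7 points have C as nearest.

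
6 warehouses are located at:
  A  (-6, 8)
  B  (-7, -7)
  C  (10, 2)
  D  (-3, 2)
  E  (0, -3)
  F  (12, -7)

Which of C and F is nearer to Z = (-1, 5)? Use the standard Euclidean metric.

Compare squared distances:
|ZC|² = (-1−10)² + (5−2)² = 121 + 9 = 130
|ZF|² = (-1−12)² + (5−(-7))² = 169 + 144 = 313
130 < 313, so C is closer.

C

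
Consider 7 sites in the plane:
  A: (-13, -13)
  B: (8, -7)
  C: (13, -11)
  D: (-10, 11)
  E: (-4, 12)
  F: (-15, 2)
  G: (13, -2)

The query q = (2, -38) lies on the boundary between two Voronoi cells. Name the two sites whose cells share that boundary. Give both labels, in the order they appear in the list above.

A and C

Squared distances from q to each site:
|qA|² = (2−(-13))² + (-38−(-13))² = 225 + 625 = 850
|qB|² = (2−8)² + (-38−(-7))² = 36 + 961 = 997
|qC|² = (2−13)² + (-38−(-11))² = 121 + 729 = 850
|qD|² = (2−(-10))² + (-38−11)² = 144 + 2401 = 2545
|qE|² = (2−(-4))² + (-38−12)² = 36 + 2500 = 2536
|qF|² = (2−(-15))² + (-38−2)² = 289 + 1600 = 1889
|qG|² = (2−13)² + (-38−(-2))² = 121 + 1296 = 1417
q is equidistant from A and C (both at squared distance 850), and every other site is strictly farther — so q lies on the A–C Voronoi edge.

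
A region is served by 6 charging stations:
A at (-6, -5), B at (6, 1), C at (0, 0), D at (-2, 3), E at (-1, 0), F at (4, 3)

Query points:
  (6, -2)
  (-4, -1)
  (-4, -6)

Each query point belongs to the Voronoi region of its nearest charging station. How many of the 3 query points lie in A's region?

(6, -2) — d² to each: A:153, B:9, C:40, D:89, E:53, F:29 → nearest is B
(-4, -1) — d² to each: A:20, B:104, C:17, D:20, E:10, F:80 → nearest is E
(-4, -6) — d² to each: A:5, B:149, C:52, D:85, E:45, F:145 → nearest is A
1 of the 3 points has A as nearest.

1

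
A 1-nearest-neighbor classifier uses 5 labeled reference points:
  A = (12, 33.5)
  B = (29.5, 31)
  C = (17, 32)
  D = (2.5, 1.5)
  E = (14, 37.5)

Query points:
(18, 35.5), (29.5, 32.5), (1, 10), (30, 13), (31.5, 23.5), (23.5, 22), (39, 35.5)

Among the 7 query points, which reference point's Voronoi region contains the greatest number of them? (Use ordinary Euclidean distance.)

(18, 35.5) — d² to each: A:40, B:152.5, C:13.25, D:1396.25, E:20 → nearest is C
(29.5, 32.5) — d² to each: A:307.25, B:2.25, C:156.5, D:1690, E:265.25 → nearest is B
(1, 10) — d² to each: A:673.25, B:1253.25, C:740, D:74.5, E:925.25 → nearest is D
(30, 13) — d² to each: A:744.25, B:324.25, C:530, D:888.5, E:856.25 → nearest is B
(31.5, 23.5) — d² to each: A:480.25, B:60.25, C:282.5, D:1325, E:502.25 → nearest is B
(23.5, 22) — d² to each: A:264.5, B:117, C:142.25, D:861.25, E:330.5 → nearest is B
(39, 35.5) — d² to each: A:733, B:110.5, C:496.25, D:2488.25, E:629 → nearest is B
Tally — B:5, C:1, D:1. B captures the most (5).

B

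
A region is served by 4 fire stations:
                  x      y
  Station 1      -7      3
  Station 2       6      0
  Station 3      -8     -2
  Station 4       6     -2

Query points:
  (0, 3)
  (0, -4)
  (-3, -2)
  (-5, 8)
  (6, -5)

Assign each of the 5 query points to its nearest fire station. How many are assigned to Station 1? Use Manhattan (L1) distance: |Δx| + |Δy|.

(0, 3) — d to each: Station 1:7, Station 2:9, Station 3:13, Station 4:11 → nearest is Station 1
(0, -4) — d to each: Station 1:14, Station 2:10, Station 3:10, Station 4:8 → nearest is Station 4
(-3, -2) — d to each: Station 1:9, Station 2:11, Station 3:5, Station 4:9 → nearest is Station 3
(-5, 8) — d to each: Station 1:7, Station 2:19, Station 3:13, Station 4:21 → nearest is Station 1
(6, -5) — d to each: Station 1:21, Station 2:5, Station 3:17, Station 4:3 → nearest is Station 4
2 of the 5 points have Station 1 as nearest.

2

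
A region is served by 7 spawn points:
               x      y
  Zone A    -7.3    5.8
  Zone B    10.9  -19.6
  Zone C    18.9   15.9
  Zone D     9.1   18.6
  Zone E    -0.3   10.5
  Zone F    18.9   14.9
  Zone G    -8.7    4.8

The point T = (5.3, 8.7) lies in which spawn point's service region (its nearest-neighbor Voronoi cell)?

Compare squared distances (the ordering matches that of the actual distances):
d²(T, Zone A) = (5.3−(-7.3))² + (8.7−5.8)² = 158.76 + 8.41 = 167.17
d²(T, Zone B) = (5.3−10.9)² + (8.7−(-19.6))² = 31.36 + 800.89 = 832.25
d²(T, Zone C) = (5.3−18.9)² + (8.7−15.9)² = 184.96 + 51.84 = 236.8
d²(T, Zone D) = (5.3−9.1)² + (8.7−18.6)² = 14.44 + 98.01 = 112.45
d²(T, Zone E) = (5.3−(-0.3))² + (8.7−10.5)² = 31.36 + 3.24 = 34.6
d²(T, Zone F) = (5.3−18.9)² + (8.7−14.9)² = 184.96 + 38.44 = 223.4
d²(T, Zone G) = (5.3−(-8.7))² + (8.7−4.8)² = 196 + 15.21 = 211.21
Minimum is at Zone E.

Zone E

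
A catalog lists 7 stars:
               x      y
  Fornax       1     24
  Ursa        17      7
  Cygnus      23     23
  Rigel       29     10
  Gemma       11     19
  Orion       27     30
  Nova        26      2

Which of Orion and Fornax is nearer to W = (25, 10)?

Compare squared distances:
d²(W, Orion) = (25−27)² + (10−30)² = 4 + 400 = 404
d²(W, Fornax) = (25−1)² + (10−24)² = 576 + 196 = 772
404 < 772, so Orion is closer.

Orion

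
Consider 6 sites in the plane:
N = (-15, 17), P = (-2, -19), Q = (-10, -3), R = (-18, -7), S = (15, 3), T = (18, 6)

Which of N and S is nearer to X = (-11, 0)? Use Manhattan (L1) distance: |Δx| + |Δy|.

N

d(X,N) = |-11−(-15)| + |0−17| = 4 + 17 = 21
d(X,S) = |-11−15| + |0−3| = 26 + 3 = 29
21 < 29, so N is closer.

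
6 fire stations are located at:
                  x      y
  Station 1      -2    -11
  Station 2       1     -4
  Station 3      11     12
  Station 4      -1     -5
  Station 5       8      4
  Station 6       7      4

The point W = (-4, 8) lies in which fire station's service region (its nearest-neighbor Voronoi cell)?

Since √ is increasing, it suffices to compare squared distances:
d²(W, Station 1) = (-4−(-2))² + (8−(-11))² = 4 + 361 = 365
d²(W, Station 2) = (-4−1)² + (8−(-4))² = 25 + 144 = 169
d²(W, Station 3) = (-4−11)² + (8−12)² = 225 + 16 = 241
d²(W, Station 4) = (-4−(-1))² + (8−(-5))² = 9 + 169 = 178
d²(W, Station 5) = (-4−8)² + (8−4)² = 144 + 16 = 160
d²(W, Station 6) = (-4−7)² + (8−4)² = 121 + 16 = 137
Station 6 is nearest.

Station 6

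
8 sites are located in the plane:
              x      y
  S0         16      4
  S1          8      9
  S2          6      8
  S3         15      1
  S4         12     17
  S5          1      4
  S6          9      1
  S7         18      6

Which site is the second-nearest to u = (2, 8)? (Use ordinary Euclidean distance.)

S5

Squared Euclidean distances:
|uS0|² = 196 + 16 = 212
|uS1|² = 36 + 1 = 37
|uS2|² = 16 + 0 = 16
|uS3|² = 169 + 49 = 218
|uS4|² = 100 + 81 = 181
|uS5|² = 1 + 16 = 17
|uS6|² = 49 + 49 = 98
|uS7|² = 256 + 4 = 260
Sorted ascending: S2, S5, S1, … — the second-nearest is S5.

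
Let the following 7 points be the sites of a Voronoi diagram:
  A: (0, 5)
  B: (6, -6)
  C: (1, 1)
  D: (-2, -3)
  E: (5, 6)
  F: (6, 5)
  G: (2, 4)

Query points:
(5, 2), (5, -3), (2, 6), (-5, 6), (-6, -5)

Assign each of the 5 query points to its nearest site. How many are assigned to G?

(5, 2) — d² to each: A:34, B:65, C:17, D:74, E:16, F:10, G:13 → nearest is F
(5, -3) — d² to each: A:89, B:10, C:32, D:49, E:81, F:65, G:58 → nearest is B
(2, 6) — d² to each: A:5, B:160, C:26, D:97, E:9, F:17, G:4 → nearest is G
(-5, 6) — d² to each: A:26, B:265, C:61, D:90, E:100, F:122, G:53 → nearest is A
(-6, -5) — d² to each: A:136, B:145, C:85, D:20, E:242, F:244, G:145 → nearest is D
1 of the 5 points has G as nearest.

1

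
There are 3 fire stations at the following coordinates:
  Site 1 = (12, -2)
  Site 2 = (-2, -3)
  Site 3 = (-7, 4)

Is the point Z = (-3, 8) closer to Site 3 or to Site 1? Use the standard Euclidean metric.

Site 3

Compare squared distances:
d²(Z, Site 3) = (-3−(-7))² + (8−4)² = 16 + 16 = 32
d²(Z, Site 1) = (-3−12)² + (8−(-2))² = 225 + 100 = 325
32 < 325, so Site 3 is closer.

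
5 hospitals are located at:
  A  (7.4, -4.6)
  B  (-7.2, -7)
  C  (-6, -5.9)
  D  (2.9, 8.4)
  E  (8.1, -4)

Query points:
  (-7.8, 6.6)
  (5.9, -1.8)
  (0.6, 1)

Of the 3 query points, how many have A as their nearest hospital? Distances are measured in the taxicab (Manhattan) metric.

(-7.8, 6.6) — d to each: A:26.4, B:14.2, C:14.3, D:12.5, E:26.5 → nearest is D
(5.9, -1.8) — d to each: A:4.3, B:18.3, C:16, D:13.2, E:4.4 → nearest is A
(0.6, 1) — d to each: A:12.4, B:15.8, C:13.5, D:9.7, E:12.5 → nearest is D
1 of the 3 points has A as nearest.

1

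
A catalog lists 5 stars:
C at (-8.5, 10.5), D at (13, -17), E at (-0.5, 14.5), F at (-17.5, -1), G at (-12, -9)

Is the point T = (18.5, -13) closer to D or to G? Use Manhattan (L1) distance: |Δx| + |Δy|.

d(T,D) = |18.5−13| + |-13−(-17)| = 5.5 + 4 = 9.5
d(T,G) = |18.5−(-12)| + |-13−(-9)| = 30.5 + 4 = 34.5
9.5 < 34.5, so D is closer.

D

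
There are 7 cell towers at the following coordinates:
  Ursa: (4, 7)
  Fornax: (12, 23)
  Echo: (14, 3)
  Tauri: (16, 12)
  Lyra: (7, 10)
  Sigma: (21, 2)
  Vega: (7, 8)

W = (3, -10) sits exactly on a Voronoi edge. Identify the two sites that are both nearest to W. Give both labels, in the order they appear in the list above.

Squared distances from W to each site:
d²(W, Ursa) = (3−4)² + (-10−7)² = 1 + 289 = 290
d²(W, Fornax) = (3−12)² + (-10−23)² = 81 + 1089 = 1170
d²(W, Echo) = (3−14)² + (-10−3)² = 121 + 169 = 290
d²(W, Tauri) = (3−16)² + (-10−12)² = 169 + 484 = 653
d²(W, Lyra) = (3−7)² + (-10−10)² = 16 + 400 = 416
d²(W, Sigma) = (3−21)² + (-10−2)² = 324 + 144 = 468
d²(W, Vega) = (3−7)² + (-10−8)² = 16 + 324 = 340
W is equidistant from Ursa and Echo (both at squared distance 290), and every other site is strictly farther — so W lies on the Ursa–Echo Voronoi edge.

Ursa and Echo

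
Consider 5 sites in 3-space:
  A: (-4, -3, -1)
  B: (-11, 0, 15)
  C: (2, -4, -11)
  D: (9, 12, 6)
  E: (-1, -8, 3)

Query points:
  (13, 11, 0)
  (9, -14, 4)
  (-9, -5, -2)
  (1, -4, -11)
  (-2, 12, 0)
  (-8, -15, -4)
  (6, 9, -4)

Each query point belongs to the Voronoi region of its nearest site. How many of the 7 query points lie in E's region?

2

(13, 11, 0) — d² to each: A:486, B:922, C:467, D:53, E:566 → nearest is D
(9, -14, 4) — d² to each: A:315, B:717, C:374, D:680, E:137 → nearest is E
(-9, -5, -2) — d² to each: A:30, B:318, C:203, D:677, E:98 → nearest is A
(1, -4, -11) — d² to each: A:126, B:836, C:1, D:609, E:216 → nearest is C
(-2, 12, 0) — d² to each: A:230, B:450, C:393, D:157, E:410 → nearest is D
(-8, -15, -4) — d² to each: A:169, B:595, C:270, D:1118, E:147 → nearest is E
(6, 9, -4) — d² to each: A:253, B:731, C:234, D:118, E:387 → nearest is D
2 of the 7 points have E as nearest.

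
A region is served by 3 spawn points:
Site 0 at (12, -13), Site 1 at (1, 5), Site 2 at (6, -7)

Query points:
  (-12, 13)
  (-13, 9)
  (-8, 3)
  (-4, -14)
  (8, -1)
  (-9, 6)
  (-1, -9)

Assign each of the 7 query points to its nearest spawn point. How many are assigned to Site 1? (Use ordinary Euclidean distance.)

(-12, 13) — d² to each: Site 0:1252, Site 1:233, Site 2:724 → nearest is Site 1
(-13, 9) — d² to each: Site 0:1109, Site 1:212, Site 2:617 → nearest is Site 1
(-8, 3) — d² to each: Site 0:656, Site 1:85, Site 2:296 → nearest is Site 1
(-4, -14) — d² to each: Site 0:257, Site 1:386, Site 2:149 → nearest is Site 2
(8, -1) — d² to each: Site 0:160, Site 1:85, Site 2:40 → nearest is Site 2
(-9, 6) — d² to each: Site 0:802, Site 1:101, Site 2:394 → nearest is Site 1
(-1, -9) — d² to each: Site 0:185, Site 1:200, Site 2:53 → nearest is Site 2
4 of the 7 points have Site 1 as nearest.

4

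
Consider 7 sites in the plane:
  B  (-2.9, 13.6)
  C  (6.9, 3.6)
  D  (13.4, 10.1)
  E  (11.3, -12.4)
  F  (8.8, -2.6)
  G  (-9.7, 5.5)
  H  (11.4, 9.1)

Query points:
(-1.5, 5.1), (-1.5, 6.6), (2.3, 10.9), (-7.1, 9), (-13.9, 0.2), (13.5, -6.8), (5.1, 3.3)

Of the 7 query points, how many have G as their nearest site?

(-1.5, 5.1) — d² to each: B:74.21, C:72.81, D:247.01, E:470.09, F:165.38, G:67.4, H:182.41 → nearest is G
(-1.5, 6.6) — d² to each: B:50.96, C:79.56, D:234.26, E:524.84, F:190.73, G:68.45, H:172.66 → nearest is B
(2.3, 10.9) — d² to each: B:34.33, C:74.45, D:123.85, E:623.89, F:224.5, G:173.16, H:86.05 → nearest is B
(-7.1, 9) — d² to each: B:38.8, C:225.16, D:421.46, E:796.52, F:387.37, G:19.01, H:342.26 → nearest is G
(-13.9, 0.2) — d² to each: B:300.56, C:444.2, D:843.3, E:793.8, F:523.13, G:45.73, H:719.3 → nearest is G
(13.5, -6.8) — d² to each: B:685.12, C:151.72, D:285.62, E:36.2, F:39.73, G:689.53, H:257.22 → nearest is E
(5.1, 3.3) — d² to each: B:170.09, C:3.33, D:115.13, E:284.93, F:48.5, G:223.88, H:73.33 → nearest is C
3 of the 7 points have G as nearest.

3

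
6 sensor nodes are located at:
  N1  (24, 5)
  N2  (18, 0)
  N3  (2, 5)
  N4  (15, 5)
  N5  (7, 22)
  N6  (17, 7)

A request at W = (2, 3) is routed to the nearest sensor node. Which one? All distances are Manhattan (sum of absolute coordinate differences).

N3

d(W,N1) = 22 + 2 = 24
d(W,N2) = 16 + 3 = 19
d(W,N3) = 0 + 2 = 2
d(W,N4) = 13 + 2 = 15
d(W,N5) = 5 + 19 = 24
d(W,N6) = 15 + 4 = 19
Minimum is at N3.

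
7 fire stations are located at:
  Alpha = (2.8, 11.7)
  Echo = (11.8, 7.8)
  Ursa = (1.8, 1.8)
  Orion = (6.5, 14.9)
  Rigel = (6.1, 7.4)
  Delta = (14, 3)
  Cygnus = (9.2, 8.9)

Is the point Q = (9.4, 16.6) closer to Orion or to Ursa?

Orion

Compare squared distances:
d²(Q, Orion) = (9.4−6.5)² + (16.6−14.9)² = 8.41 + 2.89 = 11.3
d²(Q, Ursa) = (9.4−1.8)² + (16.6−1.8)² = 57.76 + 219.04 = 276.8
11.3 < 276.8, so Orion is closer.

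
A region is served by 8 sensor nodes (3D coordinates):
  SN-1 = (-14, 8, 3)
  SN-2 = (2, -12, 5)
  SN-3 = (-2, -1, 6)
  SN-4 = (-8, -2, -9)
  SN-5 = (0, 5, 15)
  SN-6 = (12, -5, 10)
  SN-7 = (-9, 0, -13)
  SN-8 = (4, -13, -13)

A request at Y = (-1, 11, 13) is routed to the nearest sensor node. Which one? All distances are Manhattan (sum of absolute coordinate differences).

d(Y, SN-1) = |-1−(-14)| + |11−8| + |13−3| = 13 + 3 + 10 = 26
d(Y, SN-2) = |-1−2| + |11−(-12)| + |13−5| = 3 + 23 + 8 = 34
d(Y, SN-3) = |-1−(-2)| + |11−(-1)| + |13−6| = 1 + 12 + 7 = 20
d(Y, SN-4) = |-1−(-8)| + |11−(-2)| + |13−(-9)| = 7 + 13 + 22 = 42
d(Y, SN-5) = |-1−0| + |11−5| + |13−15| = 1 + 6 + 2 = 9
d(Y, SN-6) = |-1−12| + |11−(-5)| + |13−10| = 13 + 16 + 3 = 32
d(Y, SN-7) = |-1−(-9)| + |11−0| + |13−(-13)| = 8 + 11 + 26 = 45
d(Y, SN-8) = |-1−4| + |11−(-13)| + |13−(-13)| = 5 + 24 + 26 = 55
The smallest is to SN-5, so Y lies in the Voronoi region of SN-5.

SN-5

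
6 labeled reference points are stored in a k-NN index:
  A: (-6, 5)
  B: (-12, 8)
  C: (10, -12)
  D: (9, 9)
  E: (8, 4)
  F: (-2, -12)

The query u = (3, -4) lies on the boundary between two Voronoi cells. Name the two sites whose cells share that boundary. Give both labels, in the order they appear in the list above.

E and F

Squared distances from u to each site:
|uA|² = (3−(-6))² + (-4−5)² = 81 + 81 = 162
|uB|² = (3−(-12))² + (-4−8)² = 225 + 144 = 369
|uC|² = (3−10)² + (-4−(-12))² = 49 + 64 = 113
|uD|² = (3−9)² + (-4−9)² = 36 + 169 = 205
|uE|² = (3−8)² + (-4−4)² = 25 + 64 = 89
|uF|² = (3−(-2))² + (-4−(-12))² = 25 + 64 = 89
u is equidistant from E and F (both at squared distance 89), and every other site is strictly farther — so u lies on the E–F Voronoi edge.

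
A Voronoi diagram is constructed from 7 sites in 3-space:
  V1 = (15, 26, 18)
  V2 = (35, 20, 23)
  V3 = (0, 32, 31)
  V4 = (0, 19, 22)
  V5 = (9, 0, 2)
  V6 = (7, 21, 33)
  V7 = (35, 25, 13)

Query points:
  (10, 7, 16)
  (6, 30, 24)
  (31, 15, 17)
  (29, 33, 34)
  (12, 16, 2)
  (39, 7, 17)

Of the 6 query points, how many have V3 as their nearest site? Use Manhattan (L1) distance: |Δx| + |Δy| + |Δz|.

1

(10, 7, 16) — d to each: V1:26, V2:45, V3:50, V4:28, V5:22, V6:34, V7:46 → nearest is V5
(6, 30, 24) — d to each: V1:19, V2:40, V3:15, V4:19, V5:55, V6:19, V7:45 → nearest is V3
(31, 15, 17) — d to each: V1:28, V2:15, V3:62, V4:40, V5:52, V6:46, V7:18 → nearest is V2
(29, 33, 34) — d to each: V1:37, V2:30, V3:33, V4:55, V5:85, V6:35, V7:35 → nearest is V2
(12, 16, 2) — d to each: V1:29, V2:48, V3:57, V4:35, V5:19, V6:41, V7:43 → nearest is V5
(39, 7, 17) — d to each: V1:44, V2:23, V3:78, V4:56, V5:52, V6:62, V7:26 → nearest is V2
1 of the 6 points has V3 as nearest.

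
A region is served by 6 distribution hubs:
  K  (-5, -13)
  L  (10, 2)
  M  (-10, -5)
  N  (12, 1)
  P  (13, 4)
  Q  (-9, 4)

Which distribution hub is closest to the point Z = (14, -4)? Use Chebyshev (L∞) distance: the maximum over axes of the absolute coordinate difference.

N

d(Z,K) = max(19, 9) = 19
d(Z,L) = max(4, 6) = 6
d(Z,M) = max(24, 1) = 24
d(Z,N) = max(2, 5) = 5
d(Z,P) = max(1, 8) = 8
d(Z,Q) = max(23, 8) = 23
The smallest is to N, so Z lies in the Voronoi region of N.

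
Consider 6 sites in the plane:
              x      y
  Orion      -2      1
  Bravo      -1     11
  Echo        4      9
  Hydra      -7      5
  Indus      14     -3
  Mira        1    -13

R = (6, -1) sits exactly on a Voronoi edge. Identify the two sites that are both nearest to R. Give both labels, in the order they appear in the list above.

Orion and Indus

Squared distances from R to each site:
d²(R, Orion) = (6−(-2))² + (-1−1)² = 64 + 4 = 68
d²(R, Bravo) = (6−(-1))² + (-1−11)² = 49 + 144 = 193
d²(R, Echo) = (6−4)² + (-1−9)² = 4 + 100 = 104
d²(R, Hydra) = (6−(-7))² + (-1−5)² = 169 + 36 = 205
d²(R, Indus) = (6−14)² + (-1−(-3))² = 64 + 4 = 68
d²(R, Mira) = (6−1)² + (-1−(-13))² = 25 + 144 = 169
R is equidistant from Orion and Indus (both at squared distance 68), and every other site is strictly farther — so R lies on the Orion–Indus Voronoi edge.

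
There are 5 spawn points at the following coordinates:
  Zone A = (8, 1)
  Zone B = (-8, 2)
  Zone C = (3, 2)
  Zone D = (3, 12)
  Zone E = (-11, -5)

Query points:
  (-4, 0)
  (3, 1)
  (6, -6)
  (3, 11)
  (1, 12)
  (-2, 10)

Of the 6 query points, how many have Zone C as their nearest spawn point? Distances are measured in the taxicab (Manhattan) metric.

1

(-4, 0) — d to each: Zone A:13, Zone B:6, Zone C:9, Zone D:19, Zone E:12 → nearest is Zone B
(3, 1) — d to each: Zone A:5, Zone B:12, Zone C:1, Zone D:11, Zone E:20 → nearest is Zone C
(6, -6) — d to each: Zone A:9, Zone B:22, Zone C:11, Zone D:21, Zone E:18 → nearest is Zone A
(3, 11) — d to each: Zone A:15, Zone B:20, Zone C:9, Zone D:1, Zone E:30 → nearest is Zone D
(1, 12) — d to each: Zone A:18, Zone B:19, Zone C:12, Zone D:2, Zone E:29 → nearest is Zone D
(-2, 10) — d to each: Zone A:19, Zone B:14, Zone C:13, Zone D:7, Zone E:24 → nearest is Zone D
1 of the 6 points has Zone C as nearest.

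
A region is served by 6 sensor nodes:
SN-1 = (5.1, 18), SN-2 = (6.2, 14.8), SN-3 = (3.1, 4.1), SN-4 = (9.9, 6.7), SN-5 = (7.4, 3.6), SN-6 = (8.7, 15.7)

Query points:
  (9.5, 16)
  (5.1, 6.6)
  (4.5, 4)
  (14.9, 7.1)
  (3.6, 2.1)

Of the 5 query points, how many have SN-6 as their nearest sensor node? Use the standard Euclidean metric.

(9.5, 16) — d² to each: SN-1:23.36, SN-2:12.33, SN-3:182.57, SN-4:86.65, SN-5:158.17, SN-6:0.73 → nearest is SN-6
(5.1, 6.6) — d² to each: SN-1:129.96, SN-2:68.45, SN-3:10.25, SN-4:23.05, SN-5:14.29, SN-6:95.77 → nearest is SN-3
(4.5, 4) — d² to each: SN-1:196.36, SN-2:119.53, SN-3:1.97, SN-4:36.45, SN-5:8.57, SN-6:154.53 → nearest is SN-3
(14.9, 7.1) — d² to each: SN-1:214.85, SN-2:134.98, SN-3:148.24, SN-4:25.16, SN-5:68.5, SN-6:112.4 → nearest is SN-4
(3.6, 2.1) — d² to each: SN-1:255.06, SN-2:168.05, SN-3:4.25, SN-4:60.85, SN-5:16.69, SN-6:210.97 → nearest is SN-3
1 of the 5 points has SN-6 as nearest.

1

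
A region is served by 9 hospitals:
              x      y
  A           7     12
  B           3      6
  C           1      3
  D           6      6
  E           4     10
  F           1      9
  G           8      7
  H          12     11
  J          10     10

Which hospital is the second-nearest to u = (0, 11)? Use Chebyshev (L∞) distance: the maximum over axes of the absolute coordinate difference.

d(u,A) = max(7, 1) = 7
d(u,B) = max(3, 5) = 5
d(u,C) = max(1, 8) = 8
d(u,D) = max(6, 5) = 6
d(u,E) = max(4, 1) = 4
d(u,F) = max(1, 2) = 2
d(u,G) = max(8, 4) = 8
d(u,H) = max(12, 0) = 12
d(u,J) = max(10, 1) = 10
Sorted ascending: F, E, B, … — the second-nearest is E.

E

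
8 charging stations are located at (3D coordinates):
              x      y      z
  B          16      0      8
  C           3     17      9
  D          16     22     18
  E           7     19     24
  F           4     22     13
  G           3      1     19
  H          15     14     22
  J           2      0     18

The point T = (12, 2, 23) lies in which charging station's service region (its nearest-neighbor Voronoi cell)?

G

Since √ is increasing, it suffices to compare squared distances:
|TB|² = 16 + 4 + 225 = 245
|TC|² = 81 + 225 + 196 = 502
|TD|² = 16 + 400 + 25 = 441
|TE|² = 25 + 289 + 1 = 315
|TF|² = 64 + 400 + 100 = 564
|TG|² = 81 + 1 + 16 = 98
|TH|² = 9 + 144 + 1 = 154
|TJ|² = 100 + 4 + 25 = 129
The smallest is to G, so T lies in the Voronoi region of G.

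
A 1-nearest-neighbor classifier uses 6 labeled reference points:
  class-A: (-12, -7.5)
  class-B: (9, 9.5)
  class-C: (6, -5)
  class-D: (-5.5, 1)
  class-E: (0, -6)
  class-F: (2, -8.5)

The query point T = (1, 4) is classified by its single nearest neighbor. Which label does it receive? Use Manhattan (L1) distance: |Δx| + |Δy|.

class-D

d(T, class-A) = |1−(-12)| + |4−(-7.5)| = 13 + 11.5 = 24.5
d(T, class-B) = |1−9| + |4−9.5| = 8 + 5.5 = 13.5
d(T, class-C) = |1−6| + |4−(-5)| = 5 + 9 = 14
d(T, class-D) = |1−(-5.5)| + |4−1| = 6.5 + 3 = 9.5
d(T, class-E) = |1−0| + |4−(-6)| = 1 + 10 = 11
d(T, class-F) = |1−2| + |4−(-8.5)| = 1 + 12.5 = 13.5
Minimum is at class-D.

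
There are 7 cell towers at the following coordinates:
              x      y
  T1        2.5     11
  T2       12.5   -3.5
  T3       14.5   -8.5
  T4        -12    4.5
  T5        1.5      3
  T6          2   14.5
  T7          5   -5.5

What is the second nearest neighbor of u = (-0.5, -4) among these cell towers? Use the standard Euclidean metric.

Compare squared distances (the ordering matches that of the actual distances):
|uT1|² = 9 + 225 = 234
|uT2|² = 169 + 0.25 = 169.25
|uT3|² = 225 + 20.25 = 245.25
|uT4|² = 132.25 + 72.25 = 204.5
|uT5|² = 4 + 49 = 53
|uT6|² = 6.25 + 342.25 = 348.5
|uT7|² = 30.25 + 2.25 = 32.5
Sorted ascending: T7, T5, T2, … — the second-nearest is T5.

T5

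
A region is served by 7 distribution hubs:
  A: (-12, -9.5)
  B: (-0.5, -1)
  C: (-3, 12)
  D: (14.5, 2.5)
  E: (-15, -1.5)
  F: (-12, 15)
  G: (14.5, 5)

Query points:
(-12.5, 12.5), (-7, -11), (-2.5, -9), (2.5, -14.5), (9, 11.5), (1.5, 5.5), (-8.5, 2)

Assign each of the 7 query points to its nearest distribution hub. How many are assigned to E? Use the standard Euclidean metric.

1

(-12.5, 12.5) — d² to each: A:484.25, B:326.25, C:90.5, D:829, E:202.25, F:6.5, G:785.25 → nearest is F
(-7, -11) — d² to each: A:27.25, B:142.25, C:545, D:644.5, E:154.25, F:701, G:718.25 → nearest is A
(-2.5, -9) — d² to each: A:90.5, B:68, C:441.25, D:421.25, E:212.5, F:666.25, G:485 → nearest is B
(2.5, -14.5) — d² to each: A:235.25, B:191.25, C:732.5, D:433, E:475.25, F:1080.5, G:524.25 → nearest is B
(9, 11.5) — d² to each: A:882, B:246.5, C:144.25, D:111.25, E:745, F:453.25, G:72.5 → nearest is G
(1.5, 5.5) — d² to each: A:407.25, B:46.25, C:62.5, D:178, E:321.25, F:272.5, G:169.25 → nearest is B
(-8.5, 2) — d² to each: A:144.5, B:73, C:130.25, D:529.25, E:54.5, F:181.25, G:538 → nearest is E
1 of the 7 points has E as nearest.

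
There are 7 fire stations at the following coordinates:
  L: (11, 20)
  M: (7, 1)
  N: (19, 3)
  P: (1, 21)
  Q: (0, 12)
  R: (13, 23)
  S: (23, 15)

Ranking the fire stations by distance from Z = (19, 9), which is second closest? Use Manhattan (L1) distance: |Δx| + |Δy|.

S

d(Z,L) = |19−11| + |9−20| = 8 + 11 = 19
d(Z,M) = |19−7| + |9−1| = 12 + 8 = 20
d(Z,N) = |19−19| + |9−3| = 0 + 6 = 6
d(Z,P) = |19−1| + |9−21| = 18 + 12 = 30
d(Z,Q) = |19−0| + |9−12| = 19 + 3 = 22
d(Z,R) = |19−13| + |9−23| = 6 + 14 = 20
d(Z,S) = |19−23| + |9−15| = 4 + 6 = 10
Sorted ascending: N, S, L, … — the second-nearest is S.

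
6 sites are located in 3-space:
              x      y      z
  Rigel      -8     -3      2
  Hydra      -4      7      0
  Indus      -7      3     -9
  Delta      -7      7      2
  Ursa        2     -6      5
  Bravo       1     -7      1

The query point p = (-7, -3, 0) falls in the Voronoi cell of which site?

Compare squared distances (the ordering matches that of the actual distances):
d²(p, Rigel) = (-7−(-8))² + (-3−(-3))² + (0−2)² = 1 + 0 + 4 = 5
d²(p, Hydra) = (-7−(-4))² + (-3−7)² + (0−0)² = 9 + 100 + 0 = 109
d²(p, Indus) = (-7−(-7))² + (-3−3)² + (0−(-9))² = 0 + 36 + 81 = 117
d²(p, Delta) = (-7−(-7))² + (-3−7)² + (0−2)² = 0 + 100 + 4 = 104
d²(p, Ursa) = (-7−2)² + (-3−(-6))² + (0−5)² = 81 + 9 + 25 = 115
d²(p, Bravo) = (-7−1)² + (-3−(-7))² + (0−1)² = 64 + 16 + 1 = 81
The smallest is to Rigel, so p lies in the Voronoi region of Rigel.

Rigel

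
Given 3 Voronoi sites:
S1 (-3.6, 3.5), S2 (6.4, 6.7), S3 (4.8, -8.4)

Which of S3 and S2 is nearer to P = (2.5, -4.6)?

Compare squared distances:
|PS3|² = (2.5−4.8)² + (-4.6−(-8.4))² = 5.29 + 14.44 = 19.73
|PS2|² = (2.5−6.4)² + (-4.6−6.7)² = 15.21 + 127.69 = 142.9
19.73 < 142.9, so S3 is closer.

S3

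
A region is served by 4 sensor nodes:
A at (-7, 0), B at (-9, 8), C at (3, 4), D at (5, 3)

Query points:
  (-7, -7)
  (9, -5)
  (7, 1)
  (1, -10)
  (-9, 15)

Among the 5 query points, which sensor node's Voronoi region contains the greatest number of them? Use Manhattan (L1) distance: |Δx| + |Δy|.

(-7, -7) — d to each: A:7, B:17, C:21, D:22 → nearest is A
(9, -5) — d to each: A:21, B:31, C:15, D:12 → nearest is D
(7, 1) — d to each: A:15, B:23, C:7, D:4 → nearest is D
(1, -10) — d to each: A:18, B:28, C:16, D:17 → nearest is C
(-9, 15) — d to each: A:17, B:7, C:23, D:26 → nearest is B
Tally — A:1, B:1, C:1, D:2. D captures the most (2).

D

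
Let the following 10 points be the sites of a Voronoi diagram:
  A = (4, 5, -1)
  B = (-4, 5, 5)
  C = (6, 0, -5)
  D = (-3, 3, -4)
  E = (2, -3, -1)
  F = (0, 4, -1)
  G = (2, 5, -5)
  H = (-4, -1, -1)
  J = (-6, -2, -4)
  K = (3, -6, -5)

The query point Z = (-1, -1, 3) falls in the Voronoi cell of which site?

H

Compare squared distances (the ordering matches that of the actual distances):
|ZA|² = (-1−4)² + (-1−5)² + (3−(-1))² = 25 + 36 + 16 = 77
|ZB|² = (-1−(-4))² + (-1−5)² + (3−5)² = 9 + 36 + 4 = 49
|ZC|² = (-1−6)² + (-1−0)² + (3−(-5))² = 49 + 1 + 64 = 114
|ZD|² = (-1−(-3))² + (-1−3)² + (3−(-4))² = 4 + 16 + 49 = 69
|ZE|² = (-1−2)² + (-1−(-3))² + (3−(-1))² = 9 + 4 + 16 = 29
|ZF|² = (-1−0)² + (-1−4)² + (3−(-1))² = 1 + 25 + 16 = 42
|ZG|² = (-1−2)² + (-1−5)² + (3−(-5))² = 9 + 36 + 64 = 109
|ZH|² = (-1−(-4))² + (-1−(-1))² + (3−(-1))² = 9 + 0 + 16 = 25
|ZJ|² = (-1−(-6))² + (-1−(-2))² + (3−(-4))² = 25 + 1 + 49 = 75
|ZK|² = (-1−3)² + (-1−(-6))² + (3−(-5))² = 16 + 25 + 64 = 105
Minimum is at H.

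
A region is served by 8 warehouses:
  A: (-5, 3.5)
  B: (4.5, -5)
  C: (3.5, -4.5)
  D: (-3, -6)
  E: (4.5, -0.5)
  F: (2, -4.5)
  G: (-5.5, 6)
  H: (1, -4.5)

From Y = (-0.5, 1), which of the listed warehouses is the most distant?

B

Compare squared distances (the ordering matches that of the actual distances):
|YA|² = 20.25 + 6.25 = 26.5
|YB|² = 25 + 36 = 61
|YC|² = 16 + 30.25 = 46.25
|YD|² = 6.25 + 49 = 55.25
|YE|² = 25 + 2.25 = 27.25
|YF|² = 6.25 + 30.25 = 36.5
|YG|² = 25 + 25 = 50
|YH|² = 2.25 + 30.25 = 32.5
The largest is to B.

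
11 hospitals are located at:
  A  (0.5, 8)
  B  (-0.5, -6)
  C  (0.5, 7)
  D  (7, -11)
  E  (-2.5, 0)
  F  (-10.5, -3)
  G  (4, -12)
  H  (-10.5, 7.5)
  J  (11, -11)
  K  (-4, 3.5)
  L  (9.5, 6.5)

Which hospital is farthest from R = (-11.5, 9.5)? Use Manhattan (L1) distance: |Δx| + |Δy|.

J

d(R,A) = 12 + 1.5 = 13.5
d(R,B) = 11 + 15.5 = 26.5
d(R,C) = 12 + 2.5 = 14.5
d(R,D) = 18.5 + 20.5 = 39
d(R,E) = 9 + 9.5 = 18.5
d(R,F) = 1 + 12.5 = 13.5
d(R,G) = 15.5 + 21.5 = 37
d(R,H) = 1 + 2 = 3
d(R,J) = 22.5 + 20.5 = 43
d(R,K) = 7.5 + 6 = 13.5
d(R,L) = 21 + 3 = 24
The largest is to J.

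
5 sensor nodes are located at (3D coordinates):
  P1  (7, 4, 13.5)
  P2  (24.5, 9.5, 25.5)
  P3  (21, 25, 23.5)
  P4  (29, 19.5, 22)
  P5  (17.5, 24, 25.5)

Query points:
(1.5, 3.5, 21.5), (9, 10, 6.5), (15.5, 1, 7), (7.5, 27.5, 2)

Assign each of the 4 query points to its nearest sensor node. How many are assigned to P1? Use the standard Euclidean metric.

(1.5, 3.5, 21.5) — d² to each: P1:94.5, P2:581, P3:846.5, P4:1012.5, P5:692.25 → nearest is P1
(9, 10, 6.5) — d² to each: P1:89, P2:601.5, P3:658, P4:730.5, P5:629.25 → nearest is P1
(15.5, 1, 7) — d² to each: P1:123.5, P2:495.5, P3:878.5, P4:749.5, P5:875.25 → nearest is P1
(7.5, 27.5, 2) — d² to each: P1:684.75, P2:1165.25, P3:650.75, P4:926.25, P5:664.5 → nearest is P3
3 of the 4 points have P1 as nearest.

3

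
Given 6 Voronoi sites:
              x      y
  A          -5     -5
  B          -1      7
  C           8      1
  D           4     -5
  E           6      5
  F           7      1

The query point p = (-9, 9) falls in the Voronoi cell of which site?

B

Since √ is increasing, it suffices to compare squared distances:
|pA|² = (-9−(-5))² + (9−(-5))² = 16 + 196 = 212
|pB|² = (-9−(-1))² + (9−7)² = 64 + 4 = 68
|pC|² = (-9−8)² + (9−1)² = 289 + 64 = 353
|pD|² = (-9−4)² + (9−(-5))² = 169 + 196 = 365
|pE|² = (-9−6)² + (9−5)² = 225 + 16 = 241
|pF|² = (-9−7)² + (9−1)² = 256 + 64 = 320
The smallest is to B, so p lies in the Voronoi region of B.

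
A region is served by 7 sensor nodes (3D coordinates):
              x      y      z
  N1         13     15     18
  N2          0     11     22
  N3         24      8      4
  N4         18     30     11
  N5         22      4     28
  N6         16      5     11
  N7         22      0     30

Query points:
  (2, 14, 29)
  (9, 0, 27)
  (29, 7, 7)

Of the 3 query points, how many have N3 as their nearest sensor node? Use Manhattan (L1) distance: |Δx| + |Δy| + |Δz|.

1

(2, 14, 29) — d to each: N1:23, N2:12, N3:53, N4:50, N5:31, N6:41, N7:35 → nearest is N2
(9, 0, 27) — d to each: N1:28, N2:25, N3:46, N4:55, N5:18, N6:28, N7:16 → nearest is N7
(29, 7, 7) — d to each: N1:35, N2:48, N3:9, N4:38, N5:31, N6:19, N7:37 → nearest is N3
1 of the 3 points has N3 as nearest.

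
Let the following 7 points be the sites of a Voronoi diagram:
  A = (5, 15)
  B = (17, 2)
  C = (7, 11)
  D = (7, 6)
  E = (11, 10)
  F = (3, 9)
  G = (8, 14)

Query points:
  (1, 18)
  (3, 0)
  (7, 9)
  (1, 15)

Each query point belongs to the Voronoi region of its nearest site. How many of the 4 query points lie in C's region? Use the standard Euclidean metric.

(1, 18) — d² to each: A:25, B:512, C:85, D:180, E:164, F:85, G:65 → nearest is A
(3, 0) — d² to each: A:229, B:200, C:137, D:52, E:164, F:81, G:221 → nearest is D
(7, 9) — d² to each: A:40, B:149, C:4, D:9, E:17, F:16, G:26 → nearest is C
(1, 15) — d² to each: A:16, B:425, C:52, D:117, E:125, F:40, G:50 → nearest is A
1 of the 4 points has C as nearest.

1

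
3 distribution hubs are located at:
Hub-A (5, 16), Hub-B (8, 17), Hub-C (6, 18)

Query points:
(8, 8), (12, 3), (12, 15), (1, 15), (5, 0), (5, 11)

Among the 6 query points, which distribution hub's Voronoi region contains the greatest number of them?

Hub-A

(8, 8) — d² to each: Hub-A:73, Hub-B:81, Hub-C:104 → nearest is Hub-A
(12, 3) — d² to each: Hub-A:218, Hub-B:212, Hub-C:261 → nearest is Hub-B
(12, 15) — d² to each: Hub-A:50, Hub-B:20, Hub-C:45 → nearest is Hub-B
(1, 15) — d² to each: Hub-A:17, Hub-B:53, Hub-C:34 → nearest is Hub-A
(5, 0) — d² to each: Hub-A:256, Hub-B:298, Hub-C:325 → nearest is Hub-A
(5, 11) — d² to each: Hub-A:25, Hub-B:45, Hub-C:50 → nearest is Hub-A
Tally — Hub-A:4, Hub-B:2. Hub-A captures the most (4).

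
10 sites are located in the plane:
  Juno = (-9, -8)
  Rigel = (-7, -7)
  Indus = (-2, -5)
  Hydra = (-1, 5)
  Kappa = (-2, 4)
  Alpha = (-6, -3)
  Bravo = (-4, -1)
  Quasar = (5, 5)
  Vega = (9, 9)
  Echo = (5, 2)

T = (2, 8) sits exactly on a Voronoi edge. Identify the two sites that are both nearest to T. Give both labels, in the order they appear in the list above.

Hydra and Quasar

Squared distances from T to each site:
d²(T, Juno) = 121 + 256 = 377
d²(T, Rigel) = 81 + 225 = 306
d²(T, Indus) = 16 + 169 = 185
d²(T, Hydra) = 9 + 9 = 18
d²(T, Kappa) = 16 + 16 = 32
d²(T, Alpha) = 64 + 121 = 185
d²(T, Bravo) = 36 + 81 = 117
d²(T, Quasar) = 9 + 9 = 18
d²(T, Vega) = 49 + 1 = 50
d²(T, Echo) = 9 + 36 = 45
T is equidistant from Hydra and Quasar (both at squared distance 18), and every other site is strictly farther — so T lies on the Hydra–Quasar Voronoi edge.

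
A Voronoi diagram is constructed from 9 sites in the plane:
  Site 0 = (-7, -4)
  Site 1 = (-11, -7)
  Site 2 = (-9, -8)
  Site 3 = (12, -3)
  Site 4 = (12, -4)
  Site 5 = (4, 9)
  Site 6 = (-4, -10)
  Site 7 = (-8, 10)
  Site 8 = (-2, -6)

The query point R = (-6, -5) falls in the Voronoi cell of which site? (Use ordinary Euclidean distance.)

Site 0

Squared Euclidean distances:
d²(R, Site 0) = (-6−(-7))² + (-5−(-4))² = 1 + 1 = 2
d²(R, Site 1) = (-6−(-11))² + (-5−(-7))² = 25 + 4 = 29
d²(R, Site 2) = (-6−(-9))² + (-5−(-8))² = 9 + 9 = 18
d²(R, Site 3) = (-6−12)² + (-5−(-3))² = 324 + 4 = 328
d²(R, Site 4) = (-6−12)² + (-5−(-4))² = 324 + 1 = 325
d²(R, Site 5) = (-6−4)² + (-5−9)² = 100 + 196 = 296
d²(R, Site 6) = (-6−(-4))² + (-5−(-10))² = 4 + 25 = 29
d²(R, Site 7) = (-6−(-8))² + (-5−10)² = 4 + 225 = 229
d²(R, Site 8) = (-6−(-2))² + (-5−(-6))² = 16 + 1 = 17
Site 0 is nearest.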